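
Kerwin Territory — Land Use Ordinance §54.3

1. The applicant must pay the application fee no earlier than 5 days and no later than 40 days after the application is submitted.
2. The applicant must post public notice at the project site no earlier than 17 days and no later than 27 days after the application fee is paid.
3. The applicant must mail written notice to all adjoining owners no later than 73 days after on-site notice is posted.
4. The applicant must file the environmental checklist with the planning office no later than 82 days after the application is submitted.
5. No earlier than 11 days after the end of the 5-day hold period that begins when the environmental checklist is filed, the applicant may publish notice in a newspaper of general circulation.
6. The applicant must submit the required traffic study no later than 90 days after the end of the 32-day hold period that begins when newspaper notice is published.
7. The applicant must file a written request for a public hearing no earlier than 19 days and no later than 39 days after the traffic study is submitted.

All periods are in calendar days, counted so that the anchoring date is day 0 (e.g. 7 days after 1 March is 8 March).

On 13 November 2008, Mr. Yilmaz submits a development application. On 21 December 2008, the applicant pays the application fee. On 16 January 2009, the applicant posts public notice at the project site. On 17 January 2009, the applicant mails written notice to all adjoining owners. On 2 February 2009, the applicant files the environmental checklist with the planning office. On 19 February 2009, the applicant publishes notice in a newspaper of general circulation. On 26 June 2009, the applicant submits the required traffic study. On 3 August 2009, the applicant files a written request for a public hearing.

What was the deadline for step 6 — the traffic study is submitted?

Newspaper notice is published on 19 February 2009; the 32-day hold period therefore ends 23 March 2009, and step 6 runs from that date. 90 days after 23 March 2009 is 21 June 2009.

21 June 2009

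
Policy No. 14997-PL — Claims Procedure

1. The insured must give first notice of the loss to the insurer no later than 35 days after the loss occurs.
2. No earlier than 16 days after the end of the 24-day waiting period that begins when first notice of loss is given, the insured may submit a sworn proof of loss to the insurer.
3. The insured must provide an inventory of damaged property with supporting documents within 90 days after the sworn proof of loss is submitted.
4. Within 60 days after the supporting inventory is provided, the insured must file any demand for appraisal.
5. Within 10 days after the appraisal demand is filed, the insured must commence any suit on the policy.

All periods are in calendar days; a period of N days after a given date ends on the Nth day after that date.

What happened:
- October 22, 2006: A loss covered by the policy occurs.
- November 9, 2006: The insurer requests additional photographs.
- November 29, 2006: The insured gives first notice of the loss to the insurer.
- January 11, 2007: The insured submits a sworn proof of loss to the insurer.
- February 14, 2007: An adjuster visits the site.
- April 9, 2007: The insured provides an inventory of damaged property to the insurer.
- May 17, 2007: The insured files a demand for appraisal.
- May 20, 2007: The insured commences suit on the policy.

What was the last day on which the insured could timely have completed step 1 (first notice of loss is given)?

November 26, 2006

Step 1 runs from October 22, 2006, when the loss occurs. 35 days after October 22, 2006 is November 26, 2006.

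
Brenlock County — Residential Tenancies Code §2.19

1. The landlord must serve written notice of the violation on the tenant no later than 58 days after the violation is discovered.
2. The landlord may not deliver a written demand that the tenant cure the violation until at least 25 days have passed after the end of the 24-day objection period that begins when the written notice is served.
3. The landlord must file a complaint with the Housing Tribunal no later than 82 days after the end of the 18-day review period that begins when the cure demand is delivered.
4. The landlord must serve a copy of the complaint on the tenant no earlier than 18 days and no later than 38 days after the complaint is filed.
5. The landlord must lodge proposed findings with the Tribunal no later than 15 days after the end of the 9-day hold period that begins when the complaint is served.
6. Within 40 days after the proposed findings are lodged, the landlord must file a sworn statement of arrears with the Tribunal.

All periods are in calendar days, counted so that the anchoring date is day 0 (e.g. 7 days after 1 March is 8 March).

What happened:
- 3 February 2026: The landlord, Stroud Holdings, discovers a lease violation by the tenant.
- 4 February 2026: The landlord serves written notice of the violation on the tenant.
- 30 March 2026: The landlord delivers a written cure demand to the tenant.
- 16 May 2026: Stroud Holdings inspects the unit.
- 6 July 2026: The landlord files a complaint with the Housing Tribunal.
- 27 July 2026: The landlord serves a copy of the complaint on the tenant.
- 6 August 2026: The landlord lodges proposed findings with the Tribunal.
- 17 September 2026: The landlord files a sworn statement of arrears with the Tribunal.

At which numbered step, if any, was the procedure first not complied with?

Step 1: 58 days after 3 February 2026 (when the violation is discovered) is 2 April 2026; done 4 February 2026 — timely.
Step 2: the earliest permitted date is 25 days after 28 February 2026 (end of the 24-day objection period, which began when the written notice is served on 4 February 2026), i.e. 25 March 2026; done 30 March 2026, after the minimum wait.
Step 3: 82 days after 17 April 2026 (end of the 18-day review period, which began when the cure demand is delivered on 30 March 2026) is 8 July 2026; done 6 July 2026 — timely.
Step 4: the window is 18–38 days after 6 July 2026 (when the complaint is filed), so 24 July 2026 through 13 August 2026; done 27 July 2026 — within the window.
Step 5: 15 days after 5 August 2026 (end of the 9-day hold period, which began when the complaint is served on 27 July 2026) is 20 August 2026; completed 6 August 2026, before the deadline.
Step 6: 40 days after 6 August 2026 (when the proposed findings are lodged) is 15 September 2026; done 17 September 2026 — 2 days late.

Step 6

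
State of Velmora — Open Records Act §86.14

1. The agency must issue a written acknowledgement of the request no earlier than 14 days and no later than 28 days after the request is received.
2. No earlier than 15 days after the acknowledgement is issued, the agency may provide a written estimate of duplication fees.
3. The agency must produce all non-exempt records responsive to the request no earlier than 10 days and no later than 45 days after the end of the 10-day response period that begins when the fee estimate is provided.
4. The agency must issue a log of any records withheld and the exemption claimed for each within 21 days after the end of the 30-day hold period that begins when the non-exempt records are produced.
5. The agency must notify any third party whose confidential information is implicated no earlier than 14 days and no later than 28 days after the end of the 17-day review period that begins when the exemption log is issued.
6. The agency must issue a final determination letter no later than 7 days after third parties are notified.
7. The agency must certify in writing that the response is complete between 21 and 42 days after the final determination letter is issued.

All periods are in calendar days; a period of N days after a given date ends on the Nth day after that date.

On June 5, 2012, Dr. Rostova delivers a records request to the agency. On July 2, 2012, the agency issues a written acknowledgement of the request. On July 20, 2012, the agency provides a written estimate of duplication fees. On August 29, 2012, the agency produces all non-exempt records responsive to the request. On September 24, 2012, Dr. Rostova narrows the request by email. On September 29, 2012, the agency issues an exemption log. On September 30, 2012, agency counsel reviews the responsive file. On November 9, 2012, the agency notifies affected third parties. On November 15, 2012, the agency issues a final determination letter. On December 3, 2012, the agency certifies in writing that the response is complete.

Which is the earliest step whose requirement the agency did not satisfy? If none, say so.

Step 1 — 14 and 28 days from June 5, 2012 (when the request is received) are June 19, 2012 and July 3, 2012 respectively; done July 2, 2012, which is between those dates.
Step 2 — must wait 15 days from July 2, 2012 (when the acknowledgement is issued), so not before July 17, 2012; done July 20, 2012 — permitted.
Step 3 — 10 and 45 days from July 30, 2012 (end of the 10-day response period, which began when the fee estimate is provided on July 20, 2012) are August 9, 2012 and September 13, 2012 respectively; August 29, 2012 falls inside that range.
Step 4 — counting 21 days from September 28, 2012 (end of the 30-day hold period, which began when the non-exempt records are produced on August 29, 2012) gives a deadline of October 19, 2012; September 29, 2012 is within that limit.
Step 5 — 14 and 28 days from October 16, 2012 (end of the 17-day review period, which began when the exemption log is issued on September 29, 2012) are October 30, 2012 and November 13, 2012 respectively; done November 9, 2012 — within the window.
Step 6 — counting 7 days from November 9, 2012 (when third parties are notified) gives a deadline of November 16, 2012; done November 15, 2012 — timely.
Step 7 — 21 and 42 days from November 15, 2012 (when the final determination letter is issued) are December 6, 2012 and December 27, 2012 respectively; December 3, 2012 is 3 days too early.

Step 7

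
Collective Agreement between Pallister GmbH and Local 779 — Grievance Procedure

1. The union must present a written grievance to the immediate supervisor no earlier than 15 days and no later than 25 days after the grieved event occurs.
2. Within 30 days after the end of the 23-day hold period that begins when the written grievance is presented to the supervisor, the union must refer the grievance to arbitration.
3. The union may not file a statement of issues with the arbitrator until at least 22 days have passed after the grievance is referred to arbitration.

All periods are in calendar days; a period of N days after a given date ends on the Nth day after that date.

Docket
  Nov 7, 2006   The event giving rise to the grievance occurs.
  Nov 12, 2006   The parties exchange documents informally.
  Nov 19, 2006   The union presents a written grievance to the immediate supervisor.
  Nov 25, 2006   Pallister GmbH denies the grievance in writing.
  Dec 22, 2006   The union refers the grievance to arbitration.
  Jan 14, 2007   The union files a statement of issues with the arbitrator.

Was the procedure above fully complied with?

No

(1) the permitted window runs from Nov 7, 2006 + 15 = Nov 22, 2006 to Nov 7, 2006 + 25 = Dec 2, 2006; done Nov 19, 2006 — 3 days before the window opened.
That is the first point of non-compliance.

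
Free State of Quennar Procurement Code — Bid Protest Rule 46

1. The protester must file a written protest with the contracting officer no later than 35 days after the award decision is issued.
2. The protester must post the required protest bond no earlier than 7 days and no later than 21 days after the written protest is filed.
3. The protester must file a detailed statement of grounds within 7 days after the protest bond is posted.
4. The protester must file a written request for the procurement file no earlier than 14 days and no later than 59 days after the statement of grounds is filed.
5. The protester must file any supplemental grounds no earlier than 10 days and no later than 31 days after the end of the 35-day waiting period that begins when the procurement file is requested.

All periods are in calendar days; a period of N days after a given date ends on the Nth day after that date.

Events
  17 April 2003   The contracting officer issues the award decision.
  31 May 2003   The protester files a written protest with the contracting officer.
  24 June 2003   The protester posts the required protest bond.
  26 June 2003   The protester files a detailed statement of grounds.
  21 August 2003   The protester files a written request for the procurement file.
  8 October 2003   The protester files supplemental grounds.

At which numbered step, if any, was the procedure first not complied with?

Step 1: 35 days after 17 April 2003 (when the award decision is issued) is 22 May 2003; done 31 May 2003 — 9 days late.
Later steps need not be reached.

Step 1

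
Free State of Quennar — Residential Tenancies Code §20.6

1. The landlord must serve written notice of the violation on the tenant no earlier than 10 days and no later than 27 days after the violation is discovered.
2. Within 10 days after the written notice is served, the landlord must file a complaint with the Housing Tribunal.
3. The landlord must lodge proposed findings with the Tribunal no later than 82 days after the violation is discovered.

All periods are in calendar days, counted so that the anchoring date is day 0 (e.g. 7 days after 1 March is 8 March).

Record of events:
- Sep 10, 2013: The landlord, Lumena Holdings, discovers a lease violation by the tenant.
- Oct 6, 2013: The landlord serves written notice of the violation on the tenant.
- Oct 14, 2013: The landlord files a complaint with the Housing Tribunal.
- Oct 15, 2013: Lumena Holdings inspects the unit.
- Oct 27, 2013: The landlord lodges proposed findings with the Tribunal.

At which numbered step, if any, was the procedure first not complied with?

None — every step was satisfied

(1) the permitted window runs from Sep 10, 2013 + 10 = Sep 20, 2013 to Sep 10, 2013 + 27 = Oct 7, 2013; done Oct 6, 2013, which is between those dates.
(2) due by Oct 6, 2013 + 10 days = Oct 16, 2013; completed Oct 14, 2013, before the deadline.
(3) due by Sep 10, 2013 + 82 days = Dec 1, 2013; Oct 27, 2013 is within that limit.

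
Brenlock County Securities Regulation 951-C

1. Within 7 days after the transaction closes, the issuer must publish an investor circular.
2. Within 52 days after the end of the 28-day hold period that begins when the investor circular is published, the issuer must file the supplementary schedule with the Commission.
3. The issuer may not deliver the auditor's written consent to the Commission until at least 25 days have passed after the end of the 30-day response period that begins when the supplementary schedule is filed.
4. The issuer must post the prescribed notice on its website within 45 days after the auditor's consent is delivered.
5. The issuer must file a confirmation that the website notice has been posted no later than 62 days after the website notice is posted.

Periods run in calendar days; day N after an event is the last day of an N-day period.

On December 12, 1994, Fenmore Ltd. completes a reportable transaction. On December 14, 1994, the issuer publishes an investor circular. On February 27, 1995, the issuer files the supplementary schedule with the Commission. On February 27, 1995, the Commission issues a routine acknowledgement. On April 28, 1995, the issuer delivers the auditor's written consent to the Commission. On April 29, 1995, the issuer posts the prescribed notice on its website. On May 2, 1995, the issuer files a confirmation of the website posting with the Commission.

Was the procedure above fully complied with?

Yes

Step 1 — counting 7 days from December 12, 1994 (when the transaction closes) gives a deadline of December 19, 1994; done December 14, 1994 — timely.
Step 2 — counting 52 days from January 11, 1995 (end of the 28-day hold period, which began when the investor circular is published on December 14, 1994) gives a deadline of March 4, 1995; completed February 27, 1995, before the deadline.
Step 3 — must wait 25 days from March 29, 1995 (end of the 30-day response period, which began when the supplementary schedule is filed on February 27, 1995), so not before April 23, 1995; done April 28, 1995, after the minimum wait.
Step 4 — counting 45 days from April 28, 1995 (when the auditor's consent is delivered) gives a deadline of June 12, 1995; April 29, 1995 is within that limit.
Step 5 — counting 62 days from April 29, 1995 (when the website notice is posted) gives a deadline of June 30, 1995; done May 2, 1995 — timely.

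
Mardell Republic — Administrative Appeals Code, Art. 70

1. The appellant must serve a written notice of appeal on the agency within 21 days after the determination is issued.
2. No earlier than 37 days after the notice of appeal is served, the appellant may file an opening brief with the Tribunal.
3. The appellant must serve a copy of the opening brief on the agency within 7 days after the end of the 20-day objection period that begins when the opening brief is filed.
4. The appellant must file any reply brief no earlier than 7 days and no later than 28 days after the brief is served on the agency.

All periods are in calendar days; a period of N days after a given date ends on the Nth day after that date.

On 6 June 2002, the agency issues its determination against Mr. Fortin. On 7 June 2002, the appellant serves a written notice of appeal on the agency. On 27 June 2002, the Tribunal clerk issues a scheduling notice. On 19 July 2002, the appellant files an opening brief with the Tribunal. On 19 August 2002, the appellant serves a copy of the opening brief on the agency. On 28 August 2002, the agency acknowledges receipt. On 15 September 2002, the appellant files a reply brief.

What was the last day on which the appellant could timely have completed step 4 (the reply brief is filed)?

16 September 2002

Step 4 runs from 19 August 2002, when the brief is served on the agency. The window is 7–28 days after 19 August 2002; it closes on 16 September 2002.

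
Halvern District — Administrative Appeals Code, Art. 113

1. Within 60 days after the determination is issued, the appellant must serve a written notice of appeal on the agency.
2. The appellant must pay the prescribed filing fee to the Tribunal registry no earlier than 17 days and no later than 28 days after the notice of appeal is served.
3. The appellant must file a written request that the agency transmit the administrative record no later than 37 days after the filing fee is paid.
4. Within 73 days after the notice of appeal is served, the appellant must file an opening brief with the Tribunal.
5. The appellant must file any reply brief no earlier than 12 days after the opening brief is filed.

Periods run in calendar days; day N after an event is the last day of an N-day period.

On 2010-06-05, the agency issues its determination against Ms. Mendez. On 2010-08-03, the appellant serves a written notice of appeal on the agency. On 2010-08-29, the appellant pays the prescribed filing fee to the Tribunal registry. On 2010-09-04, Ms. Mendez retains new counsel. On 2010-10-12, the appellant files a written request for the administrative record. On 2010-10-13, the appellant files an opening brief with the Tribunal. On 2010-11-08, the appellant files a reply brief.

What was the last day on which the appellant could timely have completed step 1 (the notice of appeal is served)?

Step 1 runs from 2010-06-05, when the determination is issued. 60 days after 2010-06-05 is 2010-08-04.

2010-08-04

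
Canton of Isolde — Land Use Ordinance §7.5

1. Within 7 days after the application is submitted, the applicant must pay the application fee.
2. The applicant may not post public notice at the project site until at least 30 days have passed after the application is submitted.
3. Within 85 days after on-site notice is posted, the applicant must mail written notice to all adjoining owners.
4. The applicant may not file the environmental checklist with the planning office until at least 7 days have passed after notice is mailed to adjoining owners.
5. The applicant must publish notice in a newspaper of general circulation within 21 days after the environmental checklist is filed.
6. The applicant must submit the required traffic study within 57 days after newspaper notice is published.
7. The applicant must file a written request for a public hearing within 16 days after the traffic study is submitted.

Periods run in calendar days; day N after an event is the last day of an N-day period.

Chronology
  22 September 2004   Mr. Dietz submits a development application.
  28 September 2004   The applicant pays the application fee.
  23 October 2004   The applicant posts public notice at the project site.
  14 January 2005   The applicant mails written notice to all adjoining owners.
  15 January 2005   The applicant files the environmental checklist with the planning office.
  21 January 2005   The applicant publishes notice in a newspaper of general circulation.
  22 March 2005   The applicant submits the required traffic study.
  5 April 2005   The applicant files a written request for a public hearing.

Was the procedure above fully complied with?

No

Step 1: 7 days after 22 September 2004 (when the application is submitted) is 29 September 2004; completed 28 September 2004, before the deadline.
Step 2: the earliest permitted date is 30 days after 22 September 2004 (when the application is submitted), i.e. 22 October 2004; 23 October 2004 is on or after that date.
Step 3: 85 days after 23 October 2004 (when on-site notice is posted) is 16 January 2005; done 14 January 2005 — timely.
Step 4: the earliest permitted date is 7 days after 14 January 2005 (when notice is mailed to adjoining owners), i.e. 21 January 2005; 15 January 2005 is 6 days before the earliest permitted date.
Later steps need not be reached.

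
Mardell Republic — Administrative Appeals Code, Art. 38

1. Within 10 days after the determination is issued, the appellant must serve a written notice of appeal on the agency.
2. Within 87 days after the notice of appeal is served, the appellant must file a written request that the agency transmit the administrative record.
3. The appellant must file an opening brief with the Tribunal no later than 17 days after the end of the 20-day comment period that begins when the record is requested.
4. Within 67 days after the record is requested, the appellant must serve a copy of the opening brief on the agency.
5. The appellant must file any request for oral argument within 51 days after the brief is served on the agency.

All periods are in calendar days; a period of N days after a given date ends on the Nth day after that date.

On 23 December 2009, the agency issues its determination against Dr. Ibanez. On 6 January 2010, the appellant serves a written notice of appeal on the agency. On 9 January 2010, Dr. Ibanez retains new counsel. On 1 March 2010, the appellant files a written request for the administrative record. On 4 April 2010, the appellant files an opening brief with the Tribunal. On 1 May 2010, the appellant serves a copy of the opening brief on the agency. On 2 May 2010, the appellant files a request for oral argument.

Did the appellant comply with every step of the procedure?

No

Step 1: 10 days after 23 December 2009 (when the determination is issued) is 2 January 2010; not done until 6 January 2010, 4 days after the deadline.
No need to go further; step 1 was not satisfied.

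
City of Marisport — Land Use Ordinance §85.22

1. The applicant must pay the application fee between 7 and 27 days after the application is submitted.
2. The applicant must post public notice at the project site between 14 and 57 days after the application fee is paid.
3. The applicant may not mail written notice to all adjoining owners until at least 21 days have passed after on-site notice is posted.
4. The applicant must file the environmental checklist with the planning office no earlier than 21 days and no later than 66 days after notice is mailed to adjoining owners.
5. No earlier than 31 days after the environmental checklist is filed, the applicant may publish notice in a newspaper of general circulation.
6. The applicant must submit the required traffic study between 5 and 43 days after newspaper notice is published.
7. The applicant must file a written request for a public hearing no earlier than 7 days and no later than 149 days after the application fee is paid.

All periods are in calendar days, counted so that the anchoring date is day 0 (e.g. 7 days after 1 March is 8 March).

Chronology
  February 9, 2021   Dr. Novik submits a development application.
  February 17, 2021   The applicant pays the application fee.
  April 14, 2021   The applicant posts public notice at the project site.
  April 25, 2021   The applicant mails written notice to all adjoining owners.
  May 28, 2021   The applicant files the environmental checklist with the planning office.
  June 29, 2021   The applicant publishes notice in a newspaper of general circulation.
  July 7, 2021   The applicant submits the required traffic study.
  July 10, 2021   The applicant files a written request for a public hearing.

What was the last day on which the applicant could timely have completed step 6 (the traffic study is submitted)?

August 11, 2021

Step 6 runs from June 29, 2021, when newspaper notice is published. The window is 5–43 days after June 29, 2021; it closes on August 11, 2021.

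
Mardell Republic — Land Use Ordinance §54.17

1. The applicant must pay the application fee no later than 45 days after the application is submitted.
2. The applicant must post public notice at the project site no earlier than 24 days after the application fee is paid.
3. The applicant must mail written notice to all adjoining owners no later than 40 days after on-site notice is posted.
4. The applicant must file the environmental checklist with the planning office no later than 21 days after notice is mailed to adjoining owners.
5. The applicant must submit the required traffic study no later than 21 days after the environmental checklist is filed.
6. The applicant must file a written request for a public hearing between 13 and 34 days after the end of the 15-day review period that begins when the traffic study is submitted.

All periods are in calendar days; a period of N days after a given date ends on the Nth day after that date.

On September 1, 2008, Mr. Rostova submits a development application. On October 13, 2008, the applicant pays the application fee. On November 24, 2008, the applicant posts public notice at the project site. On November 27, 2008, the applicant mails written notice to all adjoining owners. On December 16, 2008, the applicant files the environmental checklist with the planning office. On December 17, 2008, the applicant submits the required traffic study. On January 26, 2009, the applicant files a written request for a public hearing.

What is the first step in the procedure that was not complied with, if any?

Step 1: 45 days after September 1, 2008 (when the application is submitted) is October 16, 2008; completed October 13, 2008, before the deadline.
Step 2: the earliest permitted date is 24 days after October 13, 2008 (when the application fee is paid), i.e. November 6, 2008; November 24, 2008 is on or after that date.
Step 3: 40 days after November 24, 2008 (when on-site notice is posted) is January 3, 2009; completed November 27, 2008, before the deadline.
Step 4: 21 days after November 27, 2008 (when notice is mailed to adjoining owners) is December 18, 2008; done December 16, 2008 — timely.
Step 5: 21 days after December 16, 2008 (when the environmental checklist is filed) is January 6, 2009; December 17, 2008 is within that limit.
Step 6: the window is 13–34 days after January 1, 2009 (end of the 15-day review period, which began when the traffic study is submitted on December 17, 2008), so January 14, 2009 through February 4, 2009; done January 26, 2009, which is between those dates.

None — every step was satisfied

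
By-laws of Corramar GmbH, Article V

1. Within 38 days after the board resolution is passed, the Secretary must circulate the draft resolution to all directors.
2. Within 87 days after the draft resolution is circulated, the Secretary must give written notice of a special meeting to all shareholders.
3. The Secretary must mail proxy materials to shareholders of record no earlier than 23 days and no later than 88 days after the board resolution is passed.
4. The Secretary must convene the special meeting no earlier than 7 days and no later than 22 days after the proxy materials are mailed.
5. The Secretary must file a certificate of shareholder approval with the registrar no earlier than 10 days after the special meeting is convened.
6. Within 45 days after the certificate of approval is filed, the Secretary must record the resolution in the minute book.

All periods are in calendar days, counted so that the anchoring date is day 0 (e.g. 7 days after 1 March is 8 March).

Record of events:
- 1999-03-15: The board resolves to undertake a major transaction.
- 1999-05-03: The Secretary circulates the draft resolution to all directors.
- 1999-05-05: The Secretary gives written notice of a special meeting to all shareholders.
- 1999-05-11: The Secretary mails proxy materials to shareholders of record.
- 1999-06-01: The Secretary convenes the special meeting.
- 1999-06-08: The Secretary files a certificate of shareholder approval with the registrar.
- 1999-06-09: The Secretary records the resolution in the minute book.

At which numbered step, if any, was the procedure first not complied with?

Step 1

Step 1 — counting 38 days from 1999-03-15 (when the board resolution is passed) gives a deadline of 1999-04-22; not done until 1999-05-03, 11 days after the deadline.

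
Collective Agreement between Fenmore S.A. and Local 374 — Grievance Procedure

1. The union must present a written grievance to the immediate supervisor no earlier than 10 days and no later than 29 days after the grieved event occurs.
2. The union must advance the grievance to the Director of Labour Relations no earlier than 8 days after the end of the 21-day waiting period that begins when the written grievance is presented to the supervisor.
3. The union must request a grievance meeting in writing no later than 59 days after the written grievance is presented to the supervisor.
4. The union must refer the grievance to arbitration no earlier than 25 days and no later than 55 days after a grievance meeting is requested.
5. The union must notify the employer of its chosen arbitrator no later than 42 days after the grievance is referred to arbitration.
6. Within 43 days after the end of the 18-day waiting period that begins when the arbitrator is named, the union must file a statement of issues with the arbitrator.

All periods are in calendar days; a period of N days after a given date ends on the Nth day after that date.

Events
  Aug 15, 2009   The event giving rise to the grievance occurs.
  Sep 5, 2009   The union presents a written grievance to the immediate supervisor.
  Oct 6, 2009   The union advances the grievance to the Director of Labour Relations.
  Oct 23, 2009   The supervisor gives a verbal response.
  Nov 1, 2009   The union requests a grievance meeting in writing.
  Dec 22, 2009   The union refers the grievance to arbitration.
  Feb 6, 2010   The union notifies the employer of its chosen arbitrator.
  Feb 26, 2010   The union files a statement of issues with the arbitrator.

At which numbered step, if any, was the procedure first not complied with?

Step 1: the window is 10–29 days after Aug 15, 2009 (when the grieved event occurs), so Aug 25, 2009 through Sep 13, 2009; done Sep 5, 2009 — within the window.
Step 2: the earliest permitted date is 8 days after Sep 26, 2009 (end of the 21-day waiting period, which began when the written grievance is presented to the supervisor on Sep 5, 2009), i.e. Oct 4, 2009; Oct 6, 2009 is on or after that date.
Step 3: 59 days after Sep 5, 2009 (when the written grievance is presented to the supervisor) is Nov 3, 2009; done Nov 1, 2009 — timely.
Step 4: the window is 25–55 days after Nov 1, 2009 (when a grievance meeting is requested), so Nov 26, 2009 through Dec 26, 2009; done Dec 22, 2009 — within the window.
Step 5: 42 days after Dec 22, 2009 (when the grievance is referred to arbitration) is Feb 2, 2010; not done until Feb 6, 2010, 4 days after the deadline.

Step 5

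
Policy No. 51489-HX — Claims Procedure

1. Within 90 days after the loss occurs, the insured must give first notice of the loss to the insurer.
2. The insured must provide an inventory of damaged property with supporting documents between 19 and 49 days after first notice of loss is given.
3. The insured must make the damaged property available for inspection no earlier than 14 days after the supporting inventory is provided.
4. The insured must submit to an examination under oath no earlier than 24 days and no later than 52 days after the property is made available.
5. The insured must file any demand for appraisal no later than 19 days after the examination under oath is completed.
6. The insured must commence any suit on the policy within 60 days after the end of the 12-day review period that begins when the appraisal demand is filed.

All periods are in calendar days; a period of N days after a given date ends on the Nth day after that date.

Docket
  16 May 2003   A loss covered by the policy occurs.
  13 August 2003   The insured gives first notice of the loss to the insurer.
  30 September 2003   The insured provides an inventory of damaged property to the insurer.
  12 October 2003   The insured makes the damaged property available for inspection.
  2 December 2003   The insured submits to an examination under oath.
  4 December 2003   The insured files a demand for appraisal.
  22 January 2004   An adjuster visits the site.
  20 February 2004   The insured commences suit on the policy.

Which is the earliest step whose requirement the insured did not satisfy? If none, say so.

Step 1 — counting 90 days from 16 May 2003 (when the loss occurs) gives a deadline of 14 August 2003; done 13 August 2003 — timely.
Step 2 — 19 and 49 days from 13 August 2003 (when first notice of loss is given) are 1 September 2003 and 1 October 2003 respectively; 30 September 2003 falls inside that range.
Step 3 — must wait 14 days from 30 September 2003 (when the supporting inventory is provided), so not before 14 October 2003; done 12 October 2003 — 2 days too early.
The analysis stops there.

Step 3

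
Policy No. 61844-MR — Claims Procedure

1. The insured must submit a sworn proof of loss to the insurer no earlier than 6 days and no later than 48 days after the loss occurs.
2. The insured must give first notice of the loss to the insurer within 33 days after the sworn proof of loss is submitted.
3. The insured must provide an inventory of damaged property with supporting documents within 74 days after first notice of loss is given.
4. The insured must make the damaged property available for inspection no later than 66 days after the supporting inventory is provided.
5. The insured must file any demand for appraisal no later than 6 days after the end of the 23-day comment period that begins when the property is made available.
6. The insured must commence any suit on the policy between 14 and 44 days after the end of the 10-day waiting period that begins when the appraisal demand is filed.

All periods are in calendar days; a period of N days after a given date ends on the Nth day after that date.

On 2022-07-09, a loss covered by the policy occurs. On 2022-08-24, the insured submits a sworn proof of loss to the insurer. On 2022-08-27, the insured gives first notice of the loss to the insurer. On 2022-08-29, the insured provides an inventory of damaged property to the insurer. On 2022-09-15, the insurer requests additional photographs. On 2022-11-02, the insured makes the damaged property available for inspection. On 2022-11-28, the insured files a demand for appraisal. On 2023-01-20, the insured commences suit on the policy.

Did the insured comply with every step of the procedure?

(1) the permitted window runs from 2022-07-09 + 6 = 2022-07-15 to 2022-07-09 + 48 = 2022-08-26; done 2022-08-24, which is between those dates.
(2) due by 2022-08-24 + 33 days = 2022-09-26; done 2022-08-27 — timely.
(3) due by 2022-08-27 + 74 days = 2022-11-09; completed 2022-08-29, before the deadline.
(4) due by 2022-08-29 + 66 days = 2022-11-03; done 2022-11-02 — timely.
(5) due by 2022-11-25 + 6 days = 2022-12-01; completed 2022-11-28, before the deadline.
(6) the permitted window runs from 2022-12-08 + 14 = 2022-12-22 to 2022-12-08 + 44 = 2023-01-21; 2023-01-20 falls inside that range.

Yes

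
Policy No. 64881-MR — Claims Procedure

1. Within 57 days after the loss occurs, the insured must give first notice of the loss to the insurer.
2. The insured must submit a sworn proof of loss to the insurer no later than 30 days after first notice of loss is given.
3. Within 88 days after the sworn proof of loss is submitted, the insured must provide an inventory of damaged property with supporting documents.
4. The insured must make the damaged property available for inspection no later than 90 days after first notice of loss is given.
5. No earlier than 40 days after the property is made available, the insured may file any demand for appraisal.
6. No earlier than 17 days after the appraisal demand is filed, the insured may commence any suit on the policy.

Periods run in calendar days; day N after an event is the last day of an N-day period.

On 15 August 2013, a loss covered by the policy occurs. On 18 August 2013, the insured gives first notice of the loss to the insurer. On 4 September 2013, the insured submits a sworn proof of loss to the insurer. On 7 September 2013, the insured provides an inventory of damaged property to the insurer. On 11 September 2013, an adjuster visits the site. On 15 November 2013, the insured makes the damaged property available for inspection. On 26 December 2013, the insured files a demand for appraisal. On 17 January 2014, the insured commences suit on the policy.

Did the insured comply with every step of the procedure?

Yes

Step 1: 57 days after 15 August 2013 (when the loss occurs) is 11 October 2013; 18 August 2013 is within that limit.
Step 2: 30 days after 18 August 2013 (when first notice of loss is given) is 17 September 2013; 4 September 2013 is within that limit.
Step 3: 88 days after 4 September 2013 (when the sworn proof of loss is submitted) is 1 December 2013; completed 7 September 2013, before the deadline.
Step 4: 90 days after 18 August 2013 (when first notice of loss is given) is 16 November 2013; completed 15 November 2013, before the deadline.
Step 5: the earliest permitted date is 40 days after 15 November 2013 (when the property is made available), i.e. 25 December 2013; 26 December 2013 is on or after that date.
Step 6: the earliest permitted date is 17 days after 26 December 2013 (when the appraisal demand is filed), i.e. 12 January 2014; done 17 January 2014, after the minimum wait.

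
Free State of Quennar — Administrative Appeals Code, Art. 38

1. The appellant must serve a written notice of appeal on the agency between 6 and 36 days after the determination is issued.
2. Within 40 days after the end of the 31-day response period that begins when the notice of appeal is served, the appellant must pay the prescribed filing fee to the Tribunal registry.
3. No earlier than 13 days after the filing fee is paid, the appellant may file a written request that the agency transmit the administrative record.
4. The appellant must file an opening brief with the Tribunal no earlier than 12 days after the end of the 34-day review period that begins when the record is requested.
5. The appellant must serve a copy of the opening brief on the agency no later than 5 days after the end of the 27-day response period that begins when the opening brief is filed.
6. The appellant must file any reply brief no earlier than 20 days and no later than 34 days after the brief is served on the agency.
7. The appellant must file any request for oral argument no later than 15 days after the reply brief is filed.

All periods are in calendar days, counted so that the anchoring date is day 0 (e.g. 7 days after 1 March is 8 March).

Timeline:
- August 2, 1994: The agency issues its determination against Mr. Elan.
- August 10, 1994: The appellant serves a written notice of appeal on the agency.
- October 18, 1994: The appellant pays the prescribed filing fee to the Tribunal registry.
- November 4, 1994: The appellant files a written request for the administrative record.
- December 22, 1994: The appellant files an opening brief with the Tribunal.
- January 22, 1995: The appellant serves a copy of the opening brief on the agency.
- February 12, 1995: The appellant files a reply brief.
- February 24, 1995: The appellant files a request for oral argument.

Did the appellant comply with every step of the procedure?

Yes

Step 1 — 6 and 36 days from August 2, 1994 (when the determination is issued) are August 8, 1994 and September 7, 1994 respectively; August 10, 1994 falls inside that range.
Step 2 — counting 40 days from September 10, 1994 (end of the 31-day response period, which began when the notice of appeal is served on August 10, 1994) gives a deadline of October 20, 1994; October 18, 1994 is within that limit.
Step 3 — must wait 13 days from October 18, 1994 (when the filing fee is paid), so not before October 31, 1994; November 4, 1994 is on or after that date.
Step 4 — must wait 12 days from December 8, 1994 (end of the 34-day review period, which began when the record is requested on November 4, 1994), so not before December 20, 1994; December 22, 1994 is on or after that date.
Step 5 — counting 5 days from January 18, 1995 (end of the 27-day response period, which began when the opening brief is filed on December 22, 1994) gives a deadline of January 23, 1995; January 22, 1995 is within that limit.
Step 6 — 20 and 34 days from January 22, 1995 (when the brief is served on the agency) are February 11, 1995 and February 25, 1995 respectively; done February 12, 1995 — within the window.
Step 7 — counting 15 days from February 12, 1995 (when the reply brief is filed) gives a deadline of February 27, 1995; completed February 24, 1995, before the deadline.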